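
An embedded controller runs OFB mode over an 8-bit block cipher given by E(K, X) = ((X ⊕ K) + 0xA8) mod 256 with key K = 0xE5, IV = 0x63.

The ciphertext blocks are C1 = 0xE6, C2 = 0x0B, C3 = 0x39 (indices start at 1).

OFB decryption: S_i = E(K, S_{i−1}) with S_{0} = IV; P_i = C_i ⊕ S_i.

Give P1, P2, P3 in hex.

P1: S = E(K, 0x63) = 0x2E; 0xE6 ⊕ 0x2E = 0xC8.
P2: S = E(K, 0x2E) = 0x73; 0x0B ⊕ 0x73 = 0x78.
P3: S = E(K, 0x73) = 0x3E; 0x39 ⊕ 0x3E = 0x07.

P1 = 0xC8, P2 = 0x78, P3 = 0x07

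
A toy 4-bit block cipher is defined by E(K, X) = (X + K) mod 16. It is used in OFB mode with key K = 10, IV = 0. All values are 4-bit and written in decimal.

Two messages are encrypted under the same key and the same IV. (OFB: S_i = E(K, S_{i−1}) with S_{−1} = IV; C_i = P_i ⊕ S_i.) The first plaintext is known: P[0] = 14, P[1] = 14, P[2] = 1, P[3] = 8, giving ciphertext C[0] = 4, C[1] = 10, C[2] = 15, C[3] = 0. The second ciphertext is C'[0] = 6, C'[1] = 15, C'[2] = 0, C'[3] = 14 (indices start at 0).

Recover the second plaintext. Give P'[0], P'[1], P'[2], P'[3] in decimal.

P'[0] = 12, P'[1] = 11, P'[2] = 14, P'[3] = 6

In OFB with a reused IV, both messages share the same keystream S_i, so C_i ⊕ C'_i = P_i ⊕ P'_i and thus P'_i = P_i ⊕ C_i ⊕ C'_i.
P'[0]: 14 ⊕ 4 ⊕ 6 = 12.
P'[1]: 14 ⊕ 10 ⊕ 15 = 11.
P'[2]: 1 ⊕ 15 ⊕ 0 = 14.
P'[3]: 8 ⊕ 0 ⊕ 14 = 6.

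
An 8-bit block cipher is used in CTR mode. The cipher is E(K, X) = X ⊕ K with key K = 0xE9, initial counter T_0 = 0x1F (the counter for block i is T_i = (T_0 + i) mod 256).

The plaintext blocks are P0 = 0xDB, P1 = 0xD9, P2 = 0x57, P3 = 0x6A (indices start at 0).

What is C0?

C0 = 0x2D

CTR encryption: S_i = E(K, T_i) where T_i is the counter for block i; C_i = P_i ⊕ S_i.
C0: T = 0x1F, S = E(K, T) = 0xF6; 0xDB ⊕ 0xF6 = 0x2D.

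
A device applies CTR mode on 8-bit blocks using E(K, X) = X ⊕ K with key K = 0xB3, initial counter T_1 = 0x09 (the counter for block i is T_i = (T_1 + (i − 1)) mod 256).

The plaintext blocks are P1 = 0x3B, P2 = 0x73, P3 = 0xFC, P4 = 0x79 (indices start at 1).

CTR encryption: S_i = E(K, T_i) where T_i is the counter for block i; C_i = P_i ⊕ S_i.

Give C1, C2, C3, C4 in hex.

C1 = 0x81, C2 = 0xCA, C3 = 0x44, C4 = 0xC6

C1: T = 0x09, S = E(K, T) = 0xBA; 0x3B ⊕ 0xBA = 0x81.
C2: T = 0x0A, S = E(K, T) = 0xB9; 0x73 ⊕ 0xB9 = 0xCA.
C3: T = 0x0B, S = E(K, T) = 0xB8; 0xFC ⊕ 0xB8 = 0x44.
C4: T = 0x0C, S = E(K, T) = 0xBF; 0x79 ⊕ 0xBF = 0xC6.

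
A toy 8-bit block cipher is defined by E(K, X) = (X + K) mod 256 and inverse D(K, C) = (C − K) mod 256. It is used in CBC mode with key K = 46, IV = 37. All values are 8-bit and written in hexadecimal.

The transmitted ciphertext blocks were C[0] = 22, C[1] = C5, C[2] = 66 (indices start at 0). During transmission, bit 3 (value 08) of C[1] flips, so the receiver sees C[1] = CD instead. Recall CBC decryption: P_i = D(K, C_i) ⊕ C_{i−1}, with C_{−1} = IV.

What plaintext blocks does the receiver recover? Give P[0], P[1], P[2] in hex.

Only C[1] changed, to CD. In CBC, a change in C_i garbles P_i and flips the same bit in P_{i+1}. Decrypting the received ciphertext:
P[0]: D(K, 22) = DC; DC ⊕ 37 = EB.
P[1]: D(K, CD) = 87; 87 ⊕ 22 = A5.
P[2]: D(K, 66) = 20; 20 ⊕ CD = ED.
Blocks that differ from the original plaintext: P[1], P[2].

P[0] = EB, P[1] = A5, P[2] = ED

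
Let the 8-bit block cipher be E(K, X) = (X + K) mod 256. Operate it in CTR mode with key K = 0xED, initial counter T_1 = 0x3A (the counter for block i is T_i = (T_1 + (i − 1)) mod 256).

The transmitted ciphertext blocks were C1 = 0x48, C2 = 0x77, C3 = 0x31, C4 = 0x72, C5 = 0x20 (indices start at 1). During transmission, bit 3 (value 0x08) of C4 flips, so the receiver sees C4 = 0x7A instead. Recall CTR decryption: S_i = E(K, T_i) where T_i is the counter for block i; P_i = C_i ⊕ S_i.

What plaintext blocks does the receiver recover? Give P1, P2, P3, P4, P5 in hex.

Only C4 changed, to 0x7A. In CTR, a change in C_i flips the same bit in P_i only; the keystream is unaffected. Decrypting the received ciphertext:
P1: T = 0x3A, S = E(K, T) = 0x27; 0x48 ⊕ 0x27 = 0x6F.
P2: T = 0x3B, S = E(K, T) = 0x28; 0x77 ⊕ 0x28 = 0x5F.
P3: T = 0x3C, S = E(K, T) = 0x29; 0x31 ⊕ 0x29 = 0x18.
P4: T = 0x3D, S = E(K, T) = 0x2A; 0x7A ⊕ 0x2A = 0x50.
P5: T = 0x3E, S = E(K, T) = 0x2B; 0x20 ⊕ 0x2B = 0x0B.
Blocks that differ from the original plaintext: P4.

P1 = 0x6F, P2 = 0x5F, P3 = 0x18, P4 = 0x50, P5 = 0x0B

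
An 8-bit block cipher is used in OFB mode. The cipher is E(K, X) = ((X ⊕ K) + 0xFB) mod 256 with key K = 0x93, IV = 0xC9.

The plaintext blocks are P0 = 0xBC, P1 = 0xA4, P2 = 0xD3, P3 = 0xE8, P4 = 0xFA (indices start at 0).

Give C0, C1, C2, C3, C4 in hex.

OFB encryption: S_i = E(K, S_{i−1}) with S_{−1} = IV; C_i = P_i ⊕ S_i.
C0: S = E(K, 0xC9) = 0x55; 0xBC ⊕ 0x55 = 0xE9.
C1: S = E(K, 0x55) = 0xC1; 0xA4 ⊕ 0xC1 = 0x65.
C2: S = E(K, 0xC1) = 0x4D; 0xD3 ⊕ 0x4D = 0x9E.
C3: S = E(K, 0x4D) = 0xD9; 0xE8 ⊕ 0xD9 = 0x31.
C4: S = E(K, 0xD9) = 0x45; 0xFA ⊕ 0x45 = 0xBF.

C0 = 0xE9, C1 = 0x65, C2 = 0x9E, C3 = 0x31, C4 = 0xBF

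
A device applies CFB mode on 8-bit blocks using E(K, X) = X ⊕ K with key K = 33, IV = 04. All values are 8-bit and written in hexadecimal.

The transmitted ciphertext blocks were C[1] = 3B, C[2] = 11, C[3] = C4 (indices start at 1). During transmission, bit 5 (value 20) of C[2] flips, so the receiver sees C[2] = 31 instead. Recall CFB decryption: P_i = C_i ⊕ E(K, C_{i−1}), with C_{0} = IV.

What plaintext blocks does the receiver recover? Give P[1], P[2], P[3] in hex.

P[1] = 0C, P[2] = 39, P[3] = C6

Only C[2] changed, to 31. In CFB, a change in C_i flips the same bit in P_i and garbles P_{i+1}. Decrypting the received ciphertext:
P[1]: E(K, 04) = 37; 3B ⊕ 37 = 0C.
P[2]: E(K, 3B) = 08; 31 ⊕ 08 = 39.
P[3]: E(K, 31) = 02; C4 ⊕ 02 = C6.
Blocks that differ from the original plaintext: P[2], P[3].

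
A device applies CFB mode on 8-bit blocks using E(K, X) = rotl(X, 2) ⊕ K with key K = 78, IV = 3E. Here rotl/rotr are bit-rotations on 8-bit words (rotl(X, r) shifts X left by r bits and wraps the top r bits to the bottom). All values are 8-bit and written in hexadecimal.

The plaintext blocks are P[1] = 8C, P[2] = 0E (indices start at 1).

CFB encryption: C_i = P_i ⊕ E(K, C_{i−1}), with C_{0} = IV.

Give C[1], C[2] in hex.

C[1]: E(K, 3E) = 80; 8C ⊕ 80 = 0C.
C[2]: E(K, 0C) = 48; 0E ⊕ 48 = 46.

C[1] = 0C, C[2] = 46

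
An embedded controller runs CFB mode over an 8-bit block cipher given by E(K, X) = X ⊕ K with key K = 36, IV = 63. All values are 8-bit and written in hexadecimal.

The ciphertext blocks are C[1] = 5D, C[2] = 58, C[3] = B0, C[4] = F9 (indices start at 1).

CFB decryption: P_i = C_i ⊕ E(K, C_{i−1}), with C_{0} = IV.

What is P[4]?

P[4] = 7F

P[4]: E(K, B0) = 86; F9 ⊕ 86 = 7F.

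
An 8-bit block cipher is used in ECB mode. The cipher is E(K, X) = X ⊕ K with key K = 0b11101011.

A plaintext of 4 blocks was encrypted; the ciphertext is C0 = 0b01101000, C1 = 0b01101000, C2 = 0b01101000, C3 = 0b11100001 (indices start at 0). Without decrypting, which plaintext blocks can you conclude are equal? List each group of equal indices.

P0 = P1 = P2

ECB encrypts each block independently with the same key, so equal ciphertext blocks imply equal plaintext blocks.
C0 = C1 = C2 = 0b01101000, so P0 = P1 = P2.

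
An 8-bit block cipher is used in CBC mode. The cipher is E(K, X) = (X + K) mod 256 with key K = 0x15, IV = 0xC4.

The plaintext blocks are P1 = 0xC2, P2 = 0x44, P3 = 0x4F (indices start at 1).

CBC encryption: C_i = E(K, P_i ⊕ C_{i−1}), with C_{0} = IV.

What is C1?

C1: P1 ⊕ 0xC4 = 0x06; E(K, 0x06) = 0x1B.

C1 = 0x1B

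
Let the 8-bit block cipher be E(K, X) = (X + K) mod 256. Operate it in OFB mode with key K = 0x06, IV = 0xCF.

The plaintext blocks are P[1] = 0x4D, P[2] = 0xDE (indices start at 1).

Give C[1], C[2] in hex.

C[1] = 0x98, C[2] = 0x05

OFB encryption: S_i = E(K, S_{i−1}) with S_{0} = IV; C_i = P_i ⊕ S_i.
C[1]: S = E(K, 0xCF) = 0xD5; 0x4D ⊕ 0xD5 = 0x98.
C[2]: S = E(K, 0xD5) = 0xDB; 0xDE ⊕ 0xDB = 0x05.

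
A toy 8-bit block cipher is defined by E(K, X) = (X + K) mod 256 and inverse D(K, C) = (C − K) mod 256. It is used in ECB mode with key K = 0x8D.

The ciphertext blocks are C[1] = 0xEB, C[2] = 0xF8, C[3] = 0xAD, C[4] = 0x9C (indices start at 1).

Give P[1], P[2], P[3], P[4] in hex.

ECB decryption: P_i = D(K, C_i).
P[1]: D(K, 0xEB) = 0x5E.
P[2]: D(K, 0xF8) = 0x6B.
P[3]: D(K, 0xAD) = 0x20.
P[4]: D(K, 0x9C) = 0x0F.

P[1] = 0x5E, P[2] = 0x6B, P[3] = 0x20, P[4] = 0x0F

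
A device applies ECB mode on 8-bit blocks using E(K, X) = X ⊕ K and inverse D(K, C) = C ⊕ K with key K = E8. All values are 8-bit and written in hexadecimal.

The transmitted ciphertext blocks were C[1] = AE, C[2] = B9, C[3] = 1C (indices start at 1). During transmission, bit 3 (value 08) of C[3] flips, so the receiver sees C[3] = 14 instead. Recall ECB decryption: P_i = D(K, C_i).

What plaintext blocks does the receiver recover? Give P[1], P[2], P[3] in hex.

Only C[3] changed, to 14. In ECB, a change in C_i affects only P_i. Decrypting the received ciphertext:
P[1]: D(K, AE) = 46.
P[2]: D(K, B9) = 51.
P[3]: D(K, 14) = FC.
Blocks that differ from the original plaintext: P[3].

P[1] = 46, P[2] = 51, P[3] = FC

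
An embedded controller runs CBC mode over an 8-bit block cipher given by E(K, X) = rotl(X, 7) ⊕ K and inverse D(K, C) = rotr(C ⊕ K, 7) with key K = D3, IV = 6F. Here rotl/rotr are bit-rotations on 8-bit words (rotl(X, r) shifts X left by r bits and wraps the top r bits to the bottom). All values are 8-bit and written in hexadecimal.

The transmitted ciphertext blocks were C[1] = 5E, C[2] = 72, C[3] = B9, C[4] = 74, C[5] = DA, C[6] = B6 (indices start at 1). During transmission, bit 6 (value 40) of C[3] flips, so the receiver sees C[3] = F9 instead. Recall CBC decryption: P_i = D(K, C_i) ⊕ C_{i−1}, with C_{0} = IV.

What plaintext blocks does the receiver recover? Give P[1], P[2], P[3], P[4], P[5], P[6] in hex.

P[1] = 74, P[2] = 1D, P[3] = 26, P[4] = B6, P[5] = 66, P[6] = 10

Only C[3] changed, to F9. In CBC, a change in C_i garbles P_i and flips the same bit in P_{i+1}. Decrypting the received ciphertext:
P[1]: D(K, 5E) = 1B; 1B ⊕ 6F = 74.
P[2]: D(K, 72) = 43; 43 ⊕ 5E = 1D.
P[3]: D(K, F9) = 54; 54 ⊕ 72 = 26.
P[4]: D(K, 74) = 4F; 4F ⊕ F9 = B6.
P[5]: D(K, DA) = 12; 12 ⊕ 74 = 66.
P[6]: D(K, B6) = CA; CA ⊕ DA = 10.
Blocks that differ from the original plaintext: P[3], P[4].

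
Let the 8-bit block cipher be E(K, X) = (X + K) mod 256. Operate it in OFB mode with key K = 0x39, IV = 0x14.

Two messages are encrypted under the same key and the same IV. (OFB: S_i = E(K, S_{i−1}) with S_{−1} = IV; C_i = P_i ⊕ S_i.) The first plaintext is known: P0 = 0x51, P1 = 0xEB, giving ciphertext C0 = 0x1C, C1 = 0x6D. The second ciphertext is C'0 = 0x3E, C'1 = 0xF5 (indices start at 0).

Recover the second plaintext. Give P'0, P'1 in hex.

In OFB with a reused IV, both messages share the same keystream S_i, so C_i ⊕ C'_i = P_i ⊕ P'_i and thus P'_i = P_i ⊕ C_i ⊕ C'_i.
P'0: 0x51 ⊕ 0x1C ⊕ 0x3E = 0x73.
P'1: 0xEB ⊕ 0x6D ⊕ 0xF5 = 0x73.

P'0 = 0x73, P'1 = 0x73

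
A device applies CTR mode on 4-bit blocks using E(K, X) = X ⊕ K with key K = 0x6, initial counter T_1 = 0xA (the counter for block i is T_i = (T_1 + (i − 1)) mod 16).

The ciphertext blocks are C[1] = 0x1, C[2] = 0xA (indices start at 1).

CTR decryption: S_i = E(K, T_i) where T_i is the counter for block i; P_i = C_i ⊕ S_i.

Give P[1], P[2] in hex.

P[1]: T = 0xA, S = E(K, T) = 0xC; 0x1 ⊕ 0xC = 0xD.
P[2]: T = 0xB, S = E(K, T) = 0xD; 0xA ⊕ 0xD = 0x7.

P[1] = 0xD, P[2] = 0x7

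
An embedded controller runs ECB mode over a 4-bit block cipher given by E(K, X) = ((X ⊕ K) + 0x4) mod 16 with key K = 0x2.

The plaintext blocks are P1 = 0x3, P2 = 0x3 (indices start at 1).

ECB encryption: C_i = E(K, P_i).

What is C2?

C2: E(K, 0x3) = 0x5.

C2 = 0x5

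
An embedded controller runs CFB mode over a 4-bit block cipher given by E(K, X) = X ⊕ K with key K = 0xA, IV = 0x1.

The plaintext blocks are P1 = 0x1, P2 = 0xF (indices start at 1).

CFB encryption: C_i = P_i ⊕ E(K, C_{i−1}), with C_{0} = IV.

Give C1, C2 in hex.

C1 = 0xA, C2 = 0xF

C1: E(K, 0x1) = 0xB; 0x1 ⊕ 0xB = 0xA.
C2: E(K, 0xA) = 0x0; 0xF ⊕ 0x0 = 0xF.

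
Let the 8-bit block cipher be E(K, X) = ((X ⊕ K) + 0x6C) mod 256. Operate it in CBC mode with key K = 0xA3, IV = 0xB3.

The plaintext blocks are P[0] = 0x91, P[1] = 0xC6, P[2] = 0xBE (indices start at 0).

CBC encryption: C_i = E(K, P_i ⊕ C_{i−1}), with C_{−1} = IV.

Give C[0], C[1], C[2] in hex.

C[0]: P[0] ⊕ 0xB3 = 0x22; E(K, 0x22) = 0xED.
C[1]: P[1] ⊕ 0xED = 0x2B; E(K, 0x2B) = 0xF4.
C[2]: P[2] ⊕ 0xF4 = 0x4A; E(K, 0x4A) = 0x55.

C[0] = 0xED, C[1] = 0xF4, C[2] = 0x55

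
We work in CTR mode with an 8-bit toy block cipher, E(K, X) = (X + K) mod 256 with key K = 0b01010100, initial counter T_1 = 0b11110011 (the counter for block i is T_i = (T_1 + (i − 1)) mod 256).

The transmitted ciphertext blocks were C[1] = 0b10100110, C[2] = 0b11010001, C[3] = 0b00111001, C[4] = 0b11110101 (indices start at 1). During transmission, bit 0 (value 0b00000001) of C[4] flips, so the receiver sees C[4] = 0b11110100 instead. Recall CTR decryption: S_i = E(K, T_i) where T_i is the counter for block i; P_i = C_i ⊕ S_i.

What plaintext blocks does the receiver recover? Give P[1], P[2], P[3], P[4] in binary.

Only C[4] changed, to 0b11110100. In CTR, a change in C_i flips the same bit in P_i only; the keystream is unaffected. Decrypting the received ciphertext:
P[1]: T = 0b11110011, S = E(K, T) = 0b01000111; 0b10100110 ⊕ 0b01000111 = 0b11100001.
P[2]: T = 0b11110100, S = E(K, T) = 0b01001000; 0b11010001 ⊕ 0b01001000 = 0b10011001.
P[3]: T = 0b11110101, S = E(K, T) = 0b01001001; 0b00111001 ⊕ 0b01001001 = 0b01110000.
P[4]: T = 0b11110110, S = E(K, T) = 0b01001010; 0b11110100 ⊕ 0b01001010 = 0b10111110.
Blocks that differ from the original plaintext: P[4].

P[1] = 0b11100001, P[2] = 0b10011001, P[3] = 0b01110000, P[4] = 0b10111110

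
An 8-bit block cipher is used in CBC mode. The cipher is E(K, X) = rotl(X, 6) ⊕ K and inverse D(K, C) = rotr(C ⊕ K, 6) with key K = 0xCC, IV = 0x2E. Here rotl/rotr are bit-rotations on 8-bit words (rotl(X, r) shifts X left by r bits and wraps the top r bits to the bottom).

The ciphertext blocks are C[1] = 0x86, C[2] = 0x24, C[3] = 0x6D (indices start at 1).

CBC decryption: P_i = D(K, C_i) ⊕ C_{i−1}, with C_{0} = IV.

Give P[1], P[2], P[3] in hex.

P[1] = 0x07, P[2] = 0x25, P[3] = 0xA2

P[1]: D(K, 0x86) = 0x29; 0x29 ⊕ 0x2E = 0x07.
P[2]: D(K, 0x24) = 0xA3; 0xA3 ⊕ 0x86 = 0x25.
P[3]: D(K, 0x6D) = 0x86; 0x86 ⊕ 0x24 = 0xA2.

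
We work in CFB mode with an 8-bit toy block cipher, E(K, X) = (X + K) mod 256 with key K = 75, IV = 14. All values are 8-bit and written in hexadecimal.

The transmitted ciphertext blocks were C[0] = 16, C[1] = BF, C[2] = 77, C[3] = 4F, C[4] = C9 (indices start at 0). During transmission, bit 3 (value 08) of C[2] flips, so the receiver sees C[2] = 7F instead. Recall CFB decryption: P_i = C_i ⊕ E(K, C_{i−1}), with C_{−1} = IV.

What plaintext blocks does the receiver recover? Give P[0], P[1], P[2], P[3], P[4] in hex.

P[0] = 9F, P[1] = 34, P[2] = 4B, P[3] = BB, P[4] = 0D

Only C[2] changed, to 7F. In CFB, a change in C_i flips the same bit in P_i and garbles P_{i+1}. Decrypting the received ciphertext:
P[0]: E(K, 14) = 89; 16 ⊕ 89 = 9F.
P[1]: E(K, 16) = 8B; BF ⊕ 8B = 34.
P[2]: E(K, BF) = 34; 7F ⊕ 34 = 4B.
P[3]: E(K, 7F) = F4; 4F ⊕ F4 = BB.
P[4]: E(K, 4F) = C4; C9 ⊕ C4 = 0D.
Blocks that differ from the original plaintext: P[2], P[3].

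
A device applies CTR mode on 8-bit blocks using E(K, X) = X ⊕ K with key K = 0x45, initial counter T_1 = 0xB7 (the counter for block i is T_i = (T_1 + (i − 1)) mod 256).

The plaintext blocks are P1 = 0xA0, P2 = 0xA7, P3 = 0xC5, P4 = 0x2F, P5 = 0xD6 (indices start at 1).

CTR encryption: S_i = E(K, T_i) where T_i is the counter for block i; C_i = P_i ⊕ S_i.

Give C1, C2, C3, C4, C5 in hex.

C1 = 0x52, C2 = 0x5A, C3 = 0x39, C4 = 0xD0, C5 = 0x28

C1: T = 0xB7, S = E(K, T) = 0xF2; 0xA0 ⊕ 0xF2 = 0x52.
C2: T = 0xB8, S = E(K, T) = 0xFD; 0xA7 ⊕ 0xFD = 0x5A.
C3: T = 0xB9, S = E(K, T) = 0xFC; 0xC5 ⊕ 0xFC = 0x39.
C4: T = 0xBA, S = E(K, T) = 0xFF; 0x2F ⊕ 0xFF = 0xD0.
C5: T = 0xBB, S = E(K, T) = 0xFE; 0xD6 ⊕ 0xFE = 0x28.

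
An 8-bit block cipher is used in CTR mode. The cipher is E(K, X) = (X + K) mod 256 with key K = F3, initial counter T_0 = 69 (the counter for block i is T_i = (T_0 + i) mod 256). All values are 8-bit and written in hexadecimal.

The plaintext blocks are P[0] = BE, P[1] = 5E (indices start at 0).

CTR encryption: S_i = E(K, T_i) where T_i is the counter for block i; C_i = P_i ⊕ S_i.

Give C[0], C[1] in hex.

C[0]: T = 69, S = E(K, T) = 5C; BE ⊕ 5C = E2.
C[1]: T = 6A, S = E(K, T) = 5D; 5E ⊕ 5D = 03.

C[0] = E2, C[1] = 03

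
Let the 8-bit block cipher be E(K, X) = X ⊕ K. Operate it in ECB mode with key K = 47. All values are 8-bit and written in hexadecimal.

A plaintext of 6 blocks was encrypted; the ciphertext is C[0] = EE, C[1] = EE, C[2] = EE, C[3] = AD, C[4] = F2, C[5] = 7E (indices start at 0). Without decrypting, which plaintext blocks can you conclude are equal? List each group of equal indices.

ECB encrypts each block independently with the same key, so equal ciphertext blocks imply equal plaintext blocks.
C[0] = C[1] = C[2] = EE, so P[0] = P[1] = P[2].

P[0] = P[1] = P[2]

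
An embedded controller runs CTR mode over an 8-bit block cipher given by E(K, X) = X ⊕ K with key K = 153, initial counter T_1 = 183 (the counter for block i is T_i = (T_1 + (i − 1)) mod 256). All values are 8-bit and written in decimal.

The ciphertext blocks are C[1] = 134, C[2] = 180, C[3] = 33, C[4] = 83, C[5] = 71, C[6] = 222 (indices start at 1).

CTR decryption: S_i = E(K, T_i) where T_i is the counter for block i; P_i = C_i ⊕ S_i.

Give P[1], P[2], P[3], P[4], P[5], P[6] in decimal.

P[1] = 168, P[2] = 149, P[3] = 1, P[4] = 112, P[5] = 101, P[6] = 251

P[1]: T = 183, S = E(K, T) = 46; 134 ⊕ 46 = 168.
P[2]: T = 184, S = E(K, T) = 33; 180 ⊕ 33 = 149.
P[3]: T = 185, S = E(K, T) = 32; 33 ⊕ 32 = 1.
P[4]: T = 186, S = E(K, T) = 35; 83 ⊕ 35 = 112.
P[5]: T = 187, S = E(K, T) = 34; 71 ⊕ 34 = 101.
P[6]: T = 188, S = E(K, T) = 37; 222 ⊕ 37 = 251.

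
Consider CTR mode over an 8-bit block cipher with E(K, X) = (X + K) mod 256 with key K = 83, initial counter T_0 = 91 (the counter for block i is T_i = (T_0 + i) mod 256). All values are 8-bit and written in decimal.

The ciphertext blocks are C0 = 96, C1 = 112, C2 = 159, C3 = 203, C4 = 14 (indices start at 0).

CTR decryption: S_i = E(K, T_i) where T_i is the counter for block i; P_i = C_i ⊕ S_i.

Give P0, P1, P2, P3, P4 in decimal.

P0: T = 91, S = E(K, T) = 174; 96 ⊕ 174 = 206.
P1: T = 92, S = E(K, T) = 175; 112 ⊕ 175 = 223.
P2: T = 93, S = E(K, T) = 176; 159 ⊕ 176 = 47.
P3: T = 94, S = E(K, T) = 177; 203 ⊕ 177 = 122.
P4: T = 95, S = E(K, T) = 178; 14 ⊕ 178 = 188.

P0 = 206, P1 = 223, P2 = 47, P3 = 122, P4 = 188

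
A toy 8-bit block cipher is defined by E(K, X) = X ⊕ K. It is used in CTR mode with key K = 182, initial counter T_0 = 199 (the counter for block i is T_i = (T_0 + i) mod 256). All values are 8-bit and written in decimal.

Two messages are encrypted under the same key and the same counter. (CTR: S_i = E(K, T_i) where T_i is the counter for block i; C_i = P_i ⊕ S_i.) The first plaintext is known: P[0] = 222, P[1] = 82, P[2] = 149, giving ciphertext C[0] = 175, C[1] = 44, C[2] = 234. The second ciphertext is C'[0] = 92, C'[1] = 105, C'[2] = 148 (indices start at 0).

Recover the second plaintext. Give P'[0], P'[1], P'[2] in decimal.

In CTR with a reused counter, both messages share the same keystream S_i, so C_i ⊕ C'_i = P_i ⊕ P'_i and thus P'_i = P_i ⊕ C_i ⊕ C'_i.
P'[0]: 222 ⊕ 175 ⊕ 92 = 45.
P'[1]: 82 ⊕ 44 ⊕ 105 = 23.
P'[2]: 149 ⊕ 234 ⊕ 148 = 235.

P'[0] = 45, P'[1] = 23, P'[2] = 235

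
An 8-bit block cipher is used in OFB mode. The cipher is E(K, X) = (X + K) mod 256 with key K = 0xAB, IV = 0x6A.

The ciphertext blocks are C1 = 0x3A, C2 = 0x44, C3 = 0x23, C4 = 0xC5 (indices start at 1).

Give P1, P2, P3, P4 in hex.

P1 = 0x2F, P2 = 0x84, P3 = 0x48, P4 = 0xD3

OFB decryption: S_i = E(K, S_{i−1}) with S_{0} = IV; P_i = C_i ⊕ S_i.
P1: S = E(K, 0x6A) = 0x15; 0x3A ⊕ 0x15 = 0x2F.
P2: S = E(K, 0x15) = 0xC0; 0x44 ⊕ 0xC0 = 0x84.
P3: S = E(K, 0xC0) = 0x6B; 0x23 ⊕ 0x6B = 0x48.
P4: S = E(K, 0x6B) = 0x16; 0xC5 ⊕ 0x16 = 0xD3.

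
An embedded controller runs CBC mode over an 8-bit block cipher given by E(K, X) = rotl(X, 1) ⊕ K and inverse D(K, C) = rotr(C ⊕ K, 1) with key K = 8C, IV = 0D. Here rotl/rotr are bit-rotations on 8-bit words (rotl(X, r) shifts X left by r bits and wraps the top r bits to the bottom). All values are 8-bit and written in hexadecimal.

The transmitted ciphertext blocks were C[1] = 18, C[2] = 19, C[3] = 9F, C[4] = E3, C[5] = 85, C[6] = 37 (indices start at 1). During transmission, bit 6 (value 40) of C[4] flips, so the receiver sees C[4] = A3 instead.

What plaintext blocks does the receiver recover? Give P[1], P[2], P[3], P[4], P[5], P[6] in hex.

CBC decryption: P_i = D(K, C_i) ⊕ C_{i−1}, with C_{0} = IV.
Only C[4] changed, to A3. In CBC, a change in C_i garbles P_i and flips the same bit in P_{i+1}. Decrypting the received ciphertext:
P[1]: D(K, 18) = 4A; 4A ⊕ 0D = 47.
P[2]: D(K, 19) = CA; CA ⊕ 18 = D2.
P[3]: D(K, 9F) = 89; 89 ⊕ 19 = 90.
P[4]: D(K, A3) = 97; 97 ⊕ 9F = 08.
P[5]: D(K, 85) = 84; 84 ⊕ A3 = 27.
P[6]: D(K, 37) = DD; DD ⊕ 85 = 58.
Blocks that differ from the original plaintext: P[4], P[5].

P[1] = 47, P[2] = D2, P[3] = 90, P[4] = 08, P[5] = 27, P[6] = 58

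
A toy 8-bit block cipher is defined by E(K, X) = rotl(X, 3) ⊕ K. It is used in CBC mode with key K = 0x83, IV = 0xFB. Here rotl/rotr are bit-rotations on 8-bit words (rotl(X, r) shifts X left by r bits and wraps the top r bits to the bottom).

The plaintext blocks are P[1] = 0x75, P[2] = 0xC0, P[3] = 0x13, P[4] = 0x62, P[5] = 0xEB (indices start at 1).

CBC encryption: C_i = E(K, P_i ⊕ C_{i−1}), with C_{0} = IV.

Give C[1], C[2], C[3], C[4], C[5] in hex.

C[1]: P[1] ⊕ 0xFB = 0x8E; E(K, 0x8E) = 0xF7.
C[2]: P[2] ⊕ 0xF7 = 0x37; E(K, 0x37) = 0x3A.
C[3]: P[3] ⊕ 0x3A = 0x29; E(K, 0x29) = 0xCA.
C[4]: P[4] ⊕ 0xCA = 0xA8; E(K, 0xA8) = 0xC6.
C[5]: P[5] ⊕ 0xC6 = 0x2D; E(K, 0x2D) = 0xEA.

C[1] = 0xF7, C[2] = 0x3A, C[3] = 0xCA, C[4] = 0xC6, C[5] = 0xEA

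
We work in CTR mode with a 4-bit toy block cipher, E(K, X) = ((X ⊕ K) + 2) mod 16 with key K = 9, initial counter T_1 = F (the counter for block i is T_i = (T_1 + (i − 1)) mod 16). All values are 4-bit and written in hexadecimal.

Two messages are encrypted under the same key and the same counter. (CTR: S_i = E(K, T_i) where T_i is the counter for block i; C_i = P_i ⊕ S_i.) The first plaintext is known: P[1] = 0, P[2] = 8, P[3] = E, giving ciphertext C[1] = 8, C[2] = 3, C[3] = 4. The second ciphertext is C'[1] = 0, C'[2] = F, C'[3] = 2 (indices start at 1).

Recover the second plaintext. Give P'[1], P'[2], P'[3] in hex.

P'[1] = 8, P'[2] = 4, P'[3] = 8

In CTR with a reused counter, both messages share the same keystream S_i, so C_i ⊕ C'_i = P_i ⊕ P'_i and thus P'_i = P_i ⊕ C_i ⊕ C'_i.
P'[1]: 0 ⊕ 8 ⊕ 0 = 8.
P'[2]: 8 ⊕ 3 ⊕ F = 4.
P'[3]: E ⊕ 4 ⊕ 2 = 8.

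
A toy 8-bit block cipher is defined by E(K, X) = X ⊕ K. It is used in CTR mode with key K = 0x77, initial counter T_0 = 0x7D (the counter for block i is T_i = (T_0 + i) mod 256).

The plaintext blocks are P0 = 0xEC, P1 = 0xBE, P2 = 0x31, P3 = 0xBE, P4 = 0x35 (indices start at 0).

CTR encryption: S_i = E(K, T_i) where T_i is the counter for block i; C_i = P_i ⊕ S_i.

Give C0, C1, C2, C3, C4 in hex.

C0 = 0xE6, C1 = 0xB7, C2 = 0x39, C3 = 0x49, C4 = 0xC3

C0: T = 0x7D, S = E(K, T) = 0x0A; 0xEC ⊕ 0x0A = 0xE6.
C1: T = 0x7E, S = E(K, T) = 0x09; 0xBE ⊕ 0x09 = 0xB7.
C2: T = 0x7F, S = E(K, T) = 0x08; 0x31 ⊕ 0x08 = 0x39.
C3: T = 0x80, S = E(K, T) = 0xF7; 0xBE ⊕ 0xF7 = 0x49.
C4: T = 0x81, S = E(K, T) = 0xF6; 0x35 ⊕ 0xF6 = 0xC3.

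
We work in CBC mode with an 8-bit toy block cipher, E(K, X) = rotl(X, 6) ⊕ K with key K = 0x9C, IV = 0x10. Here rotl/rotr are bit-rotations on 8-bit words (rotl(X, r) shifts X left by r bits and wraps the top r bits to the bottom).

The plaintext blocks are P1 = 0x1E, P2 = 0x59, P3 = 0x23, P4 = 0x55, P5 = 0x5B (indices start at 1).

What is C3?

C3 = 0x17

CBC encryption: C_i = E(K, P_i ⊕ C_{i−1}), with C_{0} = IV.
C1: P1 ⊕ 0x10 = 0x0E; E(K, 0x0E) = 0x1F.
C2: P2 ⊕ 0x1F = 0x46; E(K, 0x46) = 0x0D.
C3: P3 ⊕ 0x0D = 0x2E; E(K, 0x2E) = 0x17.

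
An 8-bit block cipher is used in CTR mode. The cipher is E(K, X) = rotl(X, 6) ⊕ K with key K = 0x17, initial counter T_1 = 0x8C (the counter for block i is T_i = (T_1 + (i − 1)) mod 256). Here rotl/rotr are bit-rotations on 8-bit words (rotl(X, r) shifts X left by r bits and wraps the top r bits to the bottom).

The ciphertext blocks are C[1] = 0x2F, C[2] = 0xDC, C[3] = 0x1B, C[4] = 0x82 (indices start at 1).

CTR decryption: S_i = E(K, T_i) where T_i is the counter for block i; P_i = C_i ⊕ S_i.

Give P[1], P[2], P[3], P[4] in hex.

P[1] = 0x1B, P[2] = 0xA8, P[3] = 0xAF, P[4] = 0x76

P[1]: T = 0x8C, S = E(K, T) = 0x34; 0x2F ⊕ 0x34 = 0x1B.
P[2]: T = 0x8D, S = E(K, T) = 0x74; 0xDC ⊕ 0x74 = 0xA8.
P[3]: T = 0x8E, S = E(K, T) = 0xB4; 0x1B ⊕ 0xB4 = 0xAF.
P[4]: T = 0x8F, S = E(K, T) = 0xF4; 0x82 ⊕ 0xF4 = 0x76.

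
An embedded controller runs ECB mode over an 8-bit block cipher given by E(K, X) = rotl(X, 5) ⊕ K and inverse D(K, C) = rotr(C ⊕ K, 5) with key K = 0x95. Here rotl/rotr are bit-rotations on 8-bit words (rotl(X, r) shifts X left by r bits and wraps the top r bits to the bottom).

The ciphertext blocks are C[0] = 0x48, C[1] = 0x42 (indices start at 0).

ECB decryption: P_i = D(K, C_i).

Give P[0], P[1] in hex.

P[0] = 0xEE, P[1] = 0xBE

P[0]: D(K, 0x48) = 0xEE.
P[1]: D(K, 0x42) = 0xBE.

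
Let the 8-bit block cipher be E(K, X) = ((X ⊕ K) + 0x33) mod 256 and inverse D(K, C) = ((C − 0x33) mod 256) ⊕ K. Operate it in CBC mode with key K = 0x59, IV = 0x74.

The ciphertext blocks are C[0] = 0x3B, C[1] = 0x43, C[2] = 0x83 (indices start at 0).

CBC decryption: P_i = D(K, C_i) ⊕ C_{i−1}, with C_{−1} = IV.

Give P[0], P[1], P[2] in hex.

P[0]: D(K, 0x3B) = 0x51; 0x51 ⊕ 0x74 = 0x25.
P[1]: D(K, 0x43) = 0x49; 0x49 ⊕ 0x3B = 0x72.
P[2]: D(K, 0x83) = 0x09; 0x09 ⊕ 0x43 = 0x4A.

P[0] = 0x25, P[1] = 0x72, P[2] = 0x4A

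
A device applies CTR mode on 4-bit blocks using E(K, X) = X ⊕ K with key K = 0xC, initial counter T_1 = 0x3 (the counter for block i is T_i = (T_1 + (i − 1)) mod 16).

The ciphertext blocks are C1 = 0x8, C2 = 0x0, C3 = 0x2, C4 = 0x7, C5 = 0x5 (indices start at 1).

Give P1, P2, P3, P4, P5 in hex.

CTR decryption: S_i = E(K, T_i) where T_i is the counter for block i; P_i = C_i ⊕ S_i.
P1: T = 0x3, S = E(K, T) = 0xF; 0x8 ⊕ 0xF = 0x7.
P2: T = 0x4, S = E(K, T) = 0x8; 0x0 ⊕ 0x8 = 0x8.
P3: T = 0x5, S = E(K, T) = 0x9; 0x2 ⊕ 0x9 = 0xB.
P4: T = 0x6, S = E(K, T) = 0xA; 0x7 ⊕ 0xA = 0xD.
P5: T = 0x7, S = E(K, T) = 0xB; 0x5 ⊕ 0xB = 0xE.

P1 = 0x7, P2 = 0x8, P3 = 0xB, P4 = 0xD, P5 = 0xE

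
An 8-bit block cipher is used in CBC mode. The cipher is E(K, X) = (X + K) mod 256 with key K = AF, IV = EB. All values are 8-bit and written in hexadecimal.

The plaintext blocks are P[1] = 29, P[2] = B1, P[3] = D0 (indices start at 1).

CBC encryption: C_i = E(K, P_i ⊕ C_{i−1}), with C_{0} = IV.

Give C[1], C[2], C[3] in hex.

C[1]: P[1] ⊕ EB = C2; E(K, C2) = 71.
C[2]: P[2] ⊕ 71 = C0; E(K, C0) = 6F.
C[3]: P[3] ⊕ 6F = BF; E(K, BF) = 6E.

C[1] = 71, C[2] = 6F, C[3] = 6E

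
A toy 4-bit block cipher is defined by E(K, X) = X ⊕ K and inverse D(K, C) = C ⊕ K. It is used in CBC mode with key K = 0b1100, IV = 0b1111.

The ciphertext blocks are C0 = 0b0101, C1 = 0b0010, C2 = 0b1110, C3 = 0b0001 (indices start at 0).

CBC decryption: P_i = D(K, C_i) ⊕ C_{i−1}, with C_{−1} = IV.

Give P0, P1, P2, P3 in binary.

P0 = 0b0110, P1 = 0b1011, P2 = 0b0000, P3 = 0b0011

P0: D(K, 0b0101) = 0b1001; 0b1001 ⊕ 0b1111 = 0b0110.
P1: D(K, 0b0010) = 0b1110; 0b1110 ⊕ 0b0101 = 0b1011.
P2: D(K, 0b1110) = 0b0010; 0b0010 ⊕ 0b0010 = 0b0000.
P3: D(K, 0b0001) = 0b1101; 0b1101 ⊕ 0b1110 = 0b0011.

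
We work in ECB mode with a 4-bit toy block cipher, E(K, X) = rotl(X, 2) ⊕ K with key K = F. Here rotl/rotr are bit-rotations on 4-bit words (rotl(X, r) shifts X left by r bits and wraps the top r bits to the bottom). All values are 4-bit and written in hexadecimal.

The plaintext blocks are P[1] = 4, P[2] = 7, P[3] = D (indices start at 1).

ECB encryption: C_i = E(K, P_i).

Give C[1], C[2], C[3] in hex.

C[1]: E(K, 4) = E.
C[2]: E(K, 7) = 2.
C[3]: E(K, D) = 8.

C[1] = E, C[2] = 2, C[3] = 8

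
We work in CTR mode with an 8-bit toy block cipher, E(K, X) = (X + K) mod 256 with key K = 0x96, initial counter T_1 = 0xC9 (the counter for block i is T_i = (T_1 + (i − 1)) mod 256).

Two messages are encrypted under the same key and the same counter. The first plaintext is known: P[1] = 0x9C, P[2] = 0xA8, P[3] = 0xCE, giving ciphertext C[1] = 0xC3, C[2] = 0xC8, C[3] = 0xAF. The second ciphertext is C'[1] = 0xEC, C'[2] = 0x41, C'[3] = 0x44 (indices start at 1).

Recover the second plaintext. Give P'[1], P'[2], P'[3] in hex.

In CTR with a reused counter, both messages share the same keystream S_i, so C_i ⊕ C'_i = P_i ⊕ P'_i and thus P'_i = P_i ⊕ C_i ⊕ C'_i.
P'[1]: 0x9C ⊕ 0xC3 ⊕ 0xEC = 0xB3.
P'[2]: 0xA8 ⊕ 0xC8 ⊕ 0x41 = 0x21.
P'[3]: 0xCE ⊕ 0xAF ⊕ 0x44 = 0x25.

P'[1] = 0xB3, P'[2] = 0x21, P'[3] = 0x25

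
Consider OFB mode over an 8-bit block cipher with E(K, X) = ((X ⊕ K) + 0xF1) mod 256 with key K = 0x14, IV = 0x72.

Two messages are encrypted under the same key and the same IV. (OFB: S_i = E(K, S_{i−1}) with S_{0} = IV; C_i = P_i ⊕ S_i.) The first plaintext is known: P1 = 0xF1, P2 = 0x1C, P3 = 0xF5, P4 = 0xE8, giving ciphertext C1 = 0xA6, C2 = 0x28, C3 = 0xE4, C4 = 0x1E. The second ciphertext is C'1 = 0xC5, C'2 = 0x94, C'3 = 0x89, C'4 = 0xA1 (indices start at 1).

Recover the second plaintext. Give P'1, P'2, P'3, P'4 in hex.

In OFB with a reused IV, both messages share the same keystream S_i, so C_i ⊕ C'_i = P_i ⊕ P'_i and thus P'_i = P_i ⊕ C_i ⊕ C'_i.
P'1: 0xF1 ⊕ 0xA6 ⊕ 0xC5 = 0x92.
P'2: 0x1C ⊕ 0x28 ⊕ 0x94 = 0xA0.
P'3: 0xF5 ⊕ 0xE4 ⊕ 0x89 = 0x98.
P'4: 0xE8 ⊕ 0x1E ⊕ 0xA1 = 0x57.

P'1 = 0x92, P'2 = 0xA0, P'3 = 0x98, P'4 = 0x57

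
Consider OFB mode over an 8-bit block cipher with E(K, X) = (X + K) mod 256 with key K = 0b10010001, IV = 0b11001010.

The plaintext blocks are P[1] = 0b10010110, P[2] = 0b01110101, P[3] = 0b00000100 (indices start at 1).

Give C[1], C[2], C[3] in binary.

OFB encryption: S_i = E(K, S_{i−1}) with S_{0} = IV; C_i = P_i ⊕ S_i.
C[1]: S = E(K, 0b11001010) = 0b01011011; 0b10010110 ⊕ 0b01011011 = 0b11001101.
C[2]: S = E(K, 0b01011011) = 0b11101100; 0b01110101 ⊕ 0b11101100 = 0b10011001.
C[3]: S = E(K, 0b11101100) = 0b01111101; 0b00000100 ⊕ 0b01111101 = 0b01111001.

C[1] = 0b11001101, C[2] = 0b10011001, C[3] = 0b01111001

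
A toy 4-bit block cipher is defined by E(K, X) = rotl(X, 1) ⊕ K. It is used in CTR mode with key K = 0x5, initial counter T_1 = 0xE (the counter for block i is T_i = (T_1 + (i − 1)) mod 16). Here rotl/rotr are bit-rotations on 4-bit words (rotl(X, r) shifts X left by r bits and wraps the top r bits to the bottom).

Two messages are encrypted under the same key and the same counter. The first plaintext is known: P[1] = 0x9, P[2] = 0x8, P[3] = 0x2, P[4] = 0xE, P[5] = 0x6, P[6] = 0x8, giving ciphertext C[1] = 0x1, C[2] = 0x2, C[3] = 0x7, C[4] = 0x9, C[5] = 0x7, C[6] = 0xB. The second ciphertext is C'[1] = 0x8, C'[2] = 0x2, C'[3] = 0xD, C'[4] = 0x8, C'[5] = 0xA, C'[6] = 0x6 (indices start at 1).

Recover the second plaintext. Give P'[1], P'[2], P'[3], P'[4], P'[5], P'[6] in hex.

In CTR with a reused counter, both messages share the same keystream S_i, so C_i ⊕ C'_i = P_i ⊕ P'_i and thus P'_i = P_i ⊕ C_i ⊕ C'_i.
P'[1]: 0x9 ⊕ 0x1 ⊕ 0x8 = 0x0.
P'[2]: 0x8 ⊕ 0x2 ⊕ 0x2 = 0x8.
P'[3]: 0x2 ⊕ 0x7 ⊕ 0xD = 0x8.
P'[4]: 0xE ⊕ 0x9 ⊕ 0x8 = 0xF.
P'[5]: 0x6 ⊕ 0x7 ⊕ 0xA = 0xB.
P'[6]: 0x8 ⊕ 0xB ⊕ 0x6 = 0x5.

P'[1] = 0x0, P'[2] = 0x8, P'[3] = 0x8, P'[4] = 0xF, P'[5] = 0xB, P'[6] = 0x5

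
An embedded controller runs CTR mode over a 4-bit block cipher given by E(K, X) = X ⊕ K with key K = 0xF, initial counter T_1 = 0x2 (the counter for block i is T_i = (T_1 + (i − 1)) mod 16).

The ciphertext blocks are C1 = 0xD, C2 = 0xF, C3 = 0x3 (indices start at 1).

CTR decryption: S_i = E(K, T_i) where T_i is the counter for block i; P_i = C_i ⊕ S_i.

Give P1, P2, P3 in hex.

P1 = 0x0, P2 = 0x3, P3 = 0x8

P1: T = 0x2, S = E(K, T) = 0xD; 0xD ⊕ 0xD = 0x0.
P2: T = 0x3, S = E(K, T) = 0xC; 0xF ⊕ 0xC = 0x3.
P3: T = 0x4, S = E(K, T) = 0xB; 0x3 ⊕ 0xB = 0x8.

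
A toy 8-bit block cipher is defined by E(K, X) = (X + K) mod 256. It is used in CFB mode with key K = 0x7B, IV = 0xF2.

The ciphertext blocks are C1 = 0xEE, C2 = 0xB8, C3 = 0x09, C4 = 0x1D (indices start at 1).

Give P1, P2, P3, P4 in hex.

CFB decryption: P_i = C_i ⊕ E(K, C_{i−1}), with C_{0} = IV.
P1: E(K, 0xF2) = 0x6D; 0xEE ⊕ 0x6D = 0x83.
P2: E(K, 0xEE) = 0x69; 0xB8 ⊕ 0x69 = 0xD1.
P3: E(K, 0xB8) = 0x33; 0x09 ⊕ 0x33 = 0x3A.
P4: E(K, 0x09) = 0x84; 0x1D ⊕ 0x84 = 0x99.

P1 = 0x83, P2 = 0xD1, P3 = 0x3A, P4 = 0x99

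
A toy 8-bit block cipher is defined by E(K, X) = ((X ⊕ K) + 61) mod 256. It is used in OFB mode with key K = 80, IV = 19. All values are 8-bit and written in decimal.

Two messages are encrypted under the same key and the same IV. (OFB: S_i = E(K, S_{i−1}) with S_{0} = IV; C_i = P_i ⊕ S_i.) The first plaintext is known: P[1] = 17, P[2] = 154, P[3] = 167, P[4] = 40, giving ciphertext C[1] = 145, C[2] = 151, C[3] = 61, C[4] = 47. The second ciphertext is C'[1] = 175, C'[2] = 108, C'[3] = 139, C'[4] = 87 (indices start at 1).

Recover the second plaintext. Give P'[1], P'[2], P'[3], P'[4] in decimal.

P'[1] = 47, P'[2] = 97, P'[3] = 17, P'[4] = 80

In OFB with a reused IV, both messages share the same keystream S_i, so C_i ⊕ C'_i = P_i ⊕ P'_i and thus P'_i = P_i ⊕ C_i ⊕ C'_i.
P'[1]: 17 ⊕ 145 ⊕ 175 = 47.
P'[2]: 154 ⊕ 151 ⊕ 108 = 97.
P'[3]: 167 ⊕ 61 ⊕ 139 = 17.
P'[4]: 40 ⊕ 47 ⊕ 87 = 80.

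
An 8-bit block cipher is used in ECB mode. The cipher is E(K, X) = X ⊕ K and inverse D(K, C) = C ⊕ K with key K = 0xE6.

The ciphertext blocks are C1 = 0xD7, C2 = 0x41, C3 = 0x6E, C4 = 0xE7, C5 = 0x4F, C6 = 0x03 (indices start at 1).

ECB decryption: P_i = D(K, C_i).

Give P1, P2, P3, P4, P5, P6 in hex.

P1 = 0x31, P2 = 0xA7, P3 = 0x88, P4 = 0x01, P5 = 0xA9, P6 = 0xE5

P1: D(K, 0xD7) = 0x31.
P2: D(K, 0x41) = 0xA7.
P3: D(K, 0x6E) = 0x88.
P4: D(K, 0xE7) = 0x01.
P5: D(K, 0x4F) = 0xA9.
P6: D(K, 0x03) = 0xE5.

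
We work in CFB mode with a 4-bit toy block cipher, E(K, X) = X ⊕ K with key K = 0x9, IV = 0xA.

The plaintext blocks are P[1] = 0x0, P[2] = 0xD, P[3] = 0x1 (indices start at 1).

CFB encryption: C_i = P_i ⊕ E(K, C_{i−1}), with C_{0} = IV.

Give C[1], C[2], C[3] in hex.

C[1] = 0x3, C[2] = 0x7, C[3] = 0xF

C[1]: E(K, 0xA) = 0x3; 0x0 ⊕ 0x3 = 0x3.
C[2]: E(K, 0x3) = 0xA; 0xD ⊕ 0xA = 0x7.
C[3]: E(K, 0x7) = 0xE; 0x1 ⊕ 0xE = 0xF.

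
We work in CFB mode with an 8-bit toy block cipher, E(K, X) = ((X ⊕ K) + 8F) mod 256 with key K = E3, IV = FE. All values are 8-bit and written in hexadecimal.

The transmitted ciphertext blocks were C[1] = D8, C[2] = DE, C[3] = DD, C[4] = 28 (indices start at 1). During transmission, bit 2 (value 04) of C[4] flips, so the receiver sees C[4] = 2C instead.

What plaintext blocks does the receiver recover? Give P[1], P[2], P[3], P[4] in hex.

CFB decryption: P_i = C_i ⊕ E(K, C_{i−1}), with C_{0} = IV.
Only C[4] changed, to 2C. In CFB, a change in C_i flips the same bit in P_i and garbles P_{i+1}. Decrypting the received ciphertext:
P[1]: E(K, FE) = AC; D8 ⊕ AC = 74.
P[2]: E(K, D8) = CA; DE ⊕ CA = 14.
P[3]: E(K, DE) = CC; DD ⊕ CC = 11.
P[4]: E(K, DD) = CD; 2C ⊕ CD = E1.
Blocks that differ from the original plaintext: P[4].

P[1] = 74, P[2] = 14, P[3] = 11, P[4] = E1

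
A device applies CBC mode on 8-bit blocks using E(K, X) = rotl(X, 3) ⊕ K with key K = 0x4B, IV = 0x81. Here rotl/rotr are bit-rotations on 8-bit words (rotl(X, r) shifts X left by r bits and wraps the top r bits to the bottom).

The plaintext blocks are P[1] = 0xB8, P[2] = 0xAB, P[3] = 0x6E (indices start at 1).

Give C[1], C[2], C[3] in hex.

C[1] = 0x82, C[2] = 0x02, C[3] = 0x28

CBC encryption: C_i = E(K, P_i ⊕ C_{i−1}), with C_{0} = IV.
C[1]: P[1] ⊕ 0x81 = 0x39; E(K, 0x39) = 0x82.
C[2]: P[2] ⊕ 0x82 = 0x29; E(K, 0x29) = 0x02.
C[3]: P[3] ⊕ 0x02 = 0x6C; E(K, 0x6C) = 0x28.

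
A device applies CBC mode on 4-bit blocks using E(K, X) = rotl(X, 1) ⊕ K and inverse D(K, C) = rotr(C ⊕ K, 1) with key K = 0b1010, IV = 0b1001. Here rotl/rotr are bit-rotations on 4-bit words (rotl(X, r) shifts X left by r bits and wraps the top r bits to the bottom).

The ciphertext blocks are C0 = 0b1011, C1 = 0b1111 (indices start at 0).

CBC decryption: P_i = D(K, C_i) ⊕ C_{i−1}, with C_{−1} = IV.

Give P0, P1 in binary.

P0 = 0b0001, P1 = 0b0001

P0: D(K, 0b1011) = 0b1000; 0b1000 ⊕ 0b1001 = 0b0001.
P1: D(K, 0b1111) = 0b1010; 0b1010 ⊕ 0b1011 = 0b0001.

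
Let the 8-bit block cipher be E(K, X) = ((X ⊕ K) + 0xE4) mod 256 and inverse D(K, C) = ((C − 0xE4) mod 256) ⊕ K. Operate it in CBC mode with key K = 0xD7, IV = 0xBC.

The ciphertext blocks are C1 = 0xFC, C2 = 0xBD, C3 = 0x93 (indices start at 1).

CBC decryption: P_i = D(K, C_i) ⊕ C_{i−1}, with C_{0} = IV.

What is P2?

P2: D(K, 0xBD) = 0x0E; 0x0E ⊕ 0xFC = 0xF2.

P2 = 0xF2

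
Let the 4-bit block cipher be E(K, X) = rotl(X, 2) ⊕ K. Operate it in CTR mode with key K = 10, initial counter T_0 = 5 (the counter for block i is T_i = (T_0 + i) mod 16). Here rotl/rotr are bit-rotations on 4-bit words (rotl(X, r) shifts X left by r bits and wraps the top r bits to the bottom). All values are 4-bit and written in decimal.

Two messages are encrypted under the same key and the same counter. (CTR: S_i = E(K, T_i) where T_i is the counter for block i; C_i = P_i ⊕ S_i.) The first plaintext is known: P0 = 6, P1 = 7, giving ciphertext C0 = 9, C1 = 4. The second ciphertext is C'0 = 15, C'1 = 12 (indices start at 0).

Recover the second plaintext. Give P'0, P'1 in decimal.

In CTR with a reused counter, both messages share the same keystream S_i, so C_i ⊕ C'_i = P_i ⊕ P'_i and thus P'_i = P_i ⊕ C_i ⊕ C'_i.
P'0: 6 ⊕ 9 ⊕ 15 = 0.
P'1: 7 ⊕ 4 ⊕ 12 = 15.

P'0 = 0, P'1 = 15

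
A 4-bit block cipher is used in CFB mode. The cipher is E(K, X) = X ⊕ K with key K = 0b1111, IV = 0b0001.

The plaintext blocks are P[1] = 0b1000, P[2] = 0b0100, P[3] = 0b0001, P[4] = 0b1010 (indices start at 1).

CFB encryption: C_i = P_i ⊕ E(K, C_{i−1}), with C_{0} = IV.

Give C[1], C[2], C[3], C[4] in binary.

C[1] = 0b0110, C[2] = 0b1101, C[3] = 0b0011, C[4] = 0b0110

C[1]: E(K, 0b0001) = 0b1110; 0b1000 ⊕ 0b1110 = 0b0110.
C[2]: E(K, 0b0110) = 0b1001; 0b0100 ⊕ 0b1001 = 0b1101.
C[3]: E(K, 0b1101) = 0b0010; 0b0001 ⊕ 0b0010 = 0b0011.
C[4]: E(K, 0b0011) = 0b1100; 0b1010 ⊕ 0b1100 = 0b0110.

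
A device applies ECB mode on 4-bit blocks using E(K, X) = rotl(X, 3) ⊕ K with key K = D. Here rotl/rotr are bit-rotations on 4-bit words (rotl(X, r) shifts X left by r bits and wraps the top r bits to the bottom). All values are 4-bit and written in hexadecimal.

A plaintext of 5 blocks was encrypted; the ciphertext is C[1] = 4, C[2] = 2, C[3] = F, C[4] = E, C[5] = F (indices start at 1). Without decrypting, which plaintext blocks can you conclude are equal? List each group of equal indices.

P[3] = P[5]

ECB encrypts each block independently with the same key, so equal ciphertext blocks imply equal plaintext blocks.
C[3] = C[5] = F, so P[3] = P[5].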